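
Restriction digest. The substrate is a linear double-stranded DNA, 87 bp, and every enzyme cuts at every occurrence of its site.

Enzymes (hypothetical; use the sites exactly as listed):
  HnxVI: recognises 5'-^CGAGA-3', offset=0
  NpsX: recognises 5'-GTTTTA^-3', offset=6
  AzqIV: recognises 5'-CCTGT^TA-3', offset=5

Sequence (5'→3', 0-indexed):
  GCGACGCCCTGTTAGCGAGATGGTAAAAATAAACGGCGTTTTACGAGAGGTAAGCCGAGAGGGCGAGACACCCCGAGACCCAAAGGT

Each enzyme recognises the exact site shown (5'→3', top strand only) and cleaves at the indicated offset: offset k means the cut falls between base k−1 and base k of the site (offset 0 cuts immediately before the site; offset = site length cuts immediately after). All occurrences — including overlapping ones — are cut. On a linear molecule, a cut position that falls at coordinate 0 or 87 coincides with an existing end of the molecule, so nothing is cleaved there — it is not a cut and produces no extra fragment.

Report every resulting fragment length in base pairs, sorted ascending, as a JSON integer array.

Scan for sites:
  HnxVI CGAGA/0: at [15, 43, 55, 63, 73] ⇒ [15, 43, 55, 63, 73]
  NpsX GTTTTA/6: at [37] ⇒ [43]
  AzqIV CCTGTTA/5: at [7] ⇒ [12]

All cut coordinates (distinct, sorted): [12, 15, 43, 55, 63, 73]

Fragments:
  [0,12): 12 bp
  [12,15): 3 bp
  [15,43): 28 bp
  [43,55): 12 bp
  [55,63): 8 bp
  [63,73): 10 bp
  [73,87): 14 bp

[3,8,10,12,12,14,28]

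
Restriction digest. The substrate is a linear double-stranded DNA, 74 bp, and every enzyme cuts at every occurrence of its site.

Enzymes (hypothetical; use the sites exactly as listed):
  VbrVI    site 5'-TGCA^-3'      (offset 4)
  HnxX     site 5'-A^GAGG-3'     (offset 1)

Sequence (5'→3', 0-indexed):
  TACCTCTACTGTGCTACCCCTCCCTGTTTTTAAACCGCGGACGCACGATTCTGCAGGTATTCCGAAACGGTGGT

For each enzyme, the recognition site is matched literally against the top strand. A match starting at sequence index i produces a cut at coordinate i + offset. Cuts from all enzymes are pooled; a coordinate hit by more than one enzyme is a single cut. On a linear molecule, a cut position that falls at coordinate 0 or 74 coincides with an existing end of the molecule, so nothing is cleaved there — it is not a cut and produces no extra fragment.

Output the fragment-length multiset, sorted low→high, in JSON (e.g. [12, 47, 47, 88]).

Scan for sites:
  VbrVI TGCA/4: at [51] ⇒ [55]
  HnxX (AGAGG, off=1): no sites

All cut coordinates (distinct, sorted): [55]

Fragments:
  [0,55): 55 bp
  [55,74): 19 bp

[19,55]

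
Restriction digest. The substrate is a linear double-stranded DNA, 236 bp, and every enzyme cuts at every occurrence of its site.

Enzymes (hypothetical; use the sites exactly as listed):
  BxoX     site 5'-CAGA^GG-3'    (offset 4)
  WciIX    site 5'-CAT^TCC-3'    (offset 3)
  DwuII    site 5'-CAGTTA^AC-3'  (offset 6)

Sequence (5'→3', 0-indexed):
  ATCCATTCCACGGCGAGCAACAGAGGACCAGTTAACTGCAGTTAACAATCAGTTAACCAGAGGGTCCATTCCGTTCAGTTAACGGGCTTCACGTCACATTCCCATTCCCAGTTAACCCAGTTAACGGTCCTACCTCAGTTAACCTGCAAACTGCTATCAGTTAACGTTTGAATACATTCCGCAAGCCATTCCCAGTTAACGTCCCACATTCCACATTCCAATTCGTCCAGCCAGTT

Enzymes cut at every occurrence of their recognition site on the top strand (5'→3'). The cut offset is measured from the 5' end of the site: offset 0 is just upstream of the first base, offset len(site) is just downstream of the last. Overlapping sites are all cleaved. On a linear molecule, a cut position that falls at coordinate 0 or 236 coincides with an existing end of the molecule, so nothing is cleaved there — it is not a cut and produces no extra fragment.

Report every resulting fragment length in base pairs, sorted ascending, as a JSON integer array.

[6,6,6,7,8,9,9,9,10,10,11,11,12,12,14,18,18,18,20,22]

Per-enzyme occurrences:
  BxoX (CAGAGG, off=4): starts [20, 57] → cuts [24, 61]
  WciIX (CATTCC, off=3): starts [3, 66, 96, 102, 174, 186, 206, 213] → cuts [6, 69, 99, 105, 177, 189, 209, 216]
  DwuII (CAGTTAAC, off=6): starts [28, 38, 49, 75, 108, 117, 135, 157, 192] → cuts [34, 44, 55, 81, 114, 123, 141, 163, 198]

Pooled cuts: [6, 24, 34, 44, 55, 61, 69, 81, 99, 105, 114, 123, 141, 163, 177, 189, 198, 209, 216]

Fragment lengths:
  [0,6): 6 bp
  [6,24): 18 bp
  [24,34): 10 bp
  [34,44): 10 bp
  [44,55): 11 bp
  [55,61): 6 bp
  [61,69): 8 bp
  [69,81): 12 bp
  [81,99): 18 bp
  [99,105): 6 bp
  [105,114): 9 bp
  [114,123): 9 bp
  [123,141): 18 bp
  [141,163): 22 bp
  [163,177): 14 bp
  [177,189): 12 bp
  [189,198): 9 bp
  [198,209): 11 bp
  [209,216): 7 bp
  [216,236): 20 bp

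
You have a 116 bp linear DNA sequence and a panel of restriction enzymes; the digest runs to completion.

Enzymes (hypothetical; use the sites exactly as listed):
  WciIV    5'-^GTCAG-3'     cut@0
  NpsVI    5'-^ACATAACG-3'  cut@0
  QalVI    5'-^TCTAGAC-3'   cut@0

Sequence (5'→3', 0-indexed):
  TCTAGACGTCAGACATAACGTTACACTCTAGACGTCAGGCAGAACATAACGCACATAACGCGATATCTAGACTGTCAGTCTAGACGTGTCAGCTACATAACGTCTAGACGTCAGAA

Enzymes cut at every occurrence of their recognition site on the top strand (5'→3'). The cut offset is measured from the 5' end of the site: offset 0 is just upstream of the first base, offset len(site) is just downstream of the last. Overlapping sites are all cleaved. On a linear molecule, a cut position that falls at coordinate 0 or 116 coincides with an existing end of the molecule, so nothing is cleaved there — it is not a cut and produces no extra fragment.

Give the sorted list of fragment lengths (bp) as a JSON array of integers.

Per-enzyme occurrences:
  WciIV (GTCAG, off=0): starts [7, 33, 73, 87, 109] → cuts [7, 33, 73, 87, 109]
  NpsVI (ACATAACG, off=0): starts [12, 43, 52, 94] → cuts [12, 43, 52, 94]
  QalVI (TCTAGAC, off=0): starts [0, 26, 65, 78, 102] → cuts [26, 65, 78, 102] (position 0 is a terminus of the linear molecule — no cut)

All cut coordinates (distinct, sorted): [7, 12, 26, 33, 43, 52, 65, 73, 78, 87, 94, 102, 109]

Fragment lengths:
  [0,7): 7 bp
  [7,12): 5 bp
  [12,26): 14 bp
  [26,33): 7 bp
  [33,43): 10 bp
  [43,52): 9 bp
  [52,65): 13 bp
  [65,73): 8 bp
  [73,78): 5 bp
  [78,87): 9 bp
  [87,94): 7 bp
  [94,102): 8 bp
  [102,109): 7 bp
  [109,116): 7 bp

[5,5,7,7,7,7,7,8,8,9,9,10,13,14]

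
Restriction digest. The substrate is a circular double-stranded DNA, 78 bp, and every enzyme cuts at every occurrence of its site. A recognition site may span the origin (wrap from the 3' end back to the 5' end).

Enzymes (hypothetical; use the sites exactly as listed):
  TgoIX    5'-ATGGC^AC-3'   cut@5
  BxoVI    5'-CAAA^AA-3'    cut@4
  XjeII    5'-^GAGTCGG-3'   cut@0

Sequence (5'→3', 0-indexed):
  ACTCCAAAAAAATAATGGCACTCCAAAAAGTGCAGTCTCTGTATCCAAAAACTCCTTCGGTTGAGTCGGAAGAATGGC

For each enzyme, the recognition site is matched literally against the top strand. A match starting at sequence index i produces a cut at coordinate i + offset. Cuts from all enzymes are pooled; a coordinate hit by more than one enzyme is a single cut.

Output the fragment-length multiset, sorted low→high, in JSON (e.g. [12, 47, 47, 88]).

[8,8,11,13,16,22]

Scan for sites:
  TgoIX (ATGGCAC, off=5): starts [14, 73] → cuts [0, 19]
  BxoVI (CAAAAA, off=4): starts [4, 23, 45] → cuts [8, 27, 49]
  XjeII (GAGTCGG, off=0): starts [62] → cuts [62]

All cut coordinates (distinct, sorted): [0, 8, 19, 27, 49, 62]

Fragment lengths:
  0→8: 8 bp
  8→19: 11 bp
  19→27: 8 bp
  27→49: 22 bp
  49→62: 13 bp
  62→0 (wrap): 78-62+0 = 16 bp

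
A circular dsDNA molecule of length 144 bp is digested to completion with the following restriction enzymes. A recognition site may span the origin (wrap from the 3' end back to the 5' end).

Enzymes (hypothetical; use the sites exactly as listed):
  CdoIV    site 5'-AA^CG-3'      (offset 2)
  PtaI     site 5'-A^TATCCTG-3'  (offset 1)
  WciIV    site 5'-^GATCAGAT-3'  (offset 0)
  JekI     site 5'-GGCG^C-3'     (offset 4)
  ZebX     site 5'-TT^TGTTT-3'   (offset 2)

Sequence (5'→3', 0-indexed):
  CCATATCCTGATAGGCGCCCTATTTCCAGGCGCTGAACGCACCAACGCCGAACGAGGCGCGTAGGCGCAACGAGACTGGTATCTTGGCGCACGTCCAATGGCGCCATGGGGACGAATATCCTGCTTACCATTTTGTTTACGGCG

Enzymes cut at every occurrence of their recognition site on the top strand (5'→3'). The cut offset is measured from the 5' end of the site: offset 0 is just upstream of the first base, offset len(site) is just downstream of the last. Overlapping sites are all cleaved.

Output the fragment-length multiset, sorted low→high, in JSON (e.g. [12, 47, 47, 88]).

Site scan:
  CdoIV (AACG, off=2): starts [35, 43, 50, 68] → cuts [37, 45, 52, 70]
  PtaI (ATATCCTG, off=1): starts [2, 115] → cuts [3, 116]
  WciIV (GATCAGAT, off=0): no sites
  JekI (GGCGC, off=4): starts [13, 28, 55, 63, 85, 99, 140] → cuts [0, 17, 32, 59, 67, 89, 103]
  ZebX (TTTGTTT, off=2): starts [131] → cuts [133]

All cut coordinates (distinct, sorted): [0, 3, 17, 32, 37, 45, 52, 59, 67, 70, 89, 103, 116, 133]

Fragment lengths:
  0→3: 3 bp
  3→17: 14 bp
  17→32: 15 bp
  32→37: 5 bp
  37→45: 8 bp
  45→52: 7 bp
  52→59: 7 bp
  59→67: 8 bp
  67→70: 3 bp
  70→89: 19 bp
  89→103: 14 bp
  103→116: 13 bp
  116→133: 17 bp
  133→0 (wrap): 144-133+0 = 11 bp

[3,3,5,7,7,8,8,11,13,14,14,15,17,19]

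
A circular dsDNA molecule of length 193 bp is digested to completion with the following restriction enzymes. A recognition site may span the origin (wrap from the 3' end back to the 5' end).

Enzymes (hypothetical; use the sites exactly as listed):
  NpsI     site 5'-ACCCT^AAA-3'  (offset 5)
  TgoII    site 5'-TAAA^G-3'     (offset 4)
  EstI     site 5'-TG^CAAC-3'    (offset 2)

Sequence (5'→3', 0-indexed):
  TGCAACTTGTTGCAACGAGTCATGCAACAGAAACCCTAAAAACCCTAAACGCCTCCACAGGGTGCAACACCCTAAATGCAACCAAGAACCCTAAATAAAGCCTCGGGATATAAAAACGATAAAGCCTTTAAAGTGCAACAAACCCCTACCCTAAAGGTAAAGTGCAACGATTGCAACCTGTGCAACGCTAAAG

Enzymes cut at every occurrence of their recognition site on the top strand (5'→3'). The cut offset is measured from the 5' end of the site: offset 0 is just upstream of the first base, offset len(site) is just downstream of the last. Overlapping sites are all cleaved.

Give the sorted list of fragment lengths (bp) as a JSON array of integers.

[3,3,3,3,5,6,7,9,9,9,9,9,10,10,12,13,14,17,18,24]

Scan for sites:
  NpsI ACCCTAAA/5: at [32, 41, 68, 87, 147] ⇒ [37, 46, 73, 92, 152]
  TgoII TAAAG/4: at [95, 119, 128, 151, 157, 188] ⇒ [99, 123, 132, 155, 161, 192]
  EstI TGCAAC/2: at [0, 10, 22, 62, 76, 133, 162, 171, 180] ⇒ [2, 12, 24, 64, 78, 135, 164, 173, 182]

All cut coordinates (distinct, sorted): [2, 12, 24, 37, 46, 64, 73, 78, 92, 99, 123, 132, 135, 152, 155, 161, 164, 173, 182, 192]

Fragment lengths:
  2→12: 10 bp
  12→24: 12 bp
  24→37: 13 bp
  37→46: 9 bp
  46→64: 18 bp
  64→73: 9 bp
  73→78: 5 bp
  78→92: 14 bp
  92→99: 7 bp
  99→123: 24 bp
  123→132: 9 bp
  132→135: 3 bp
  135→152: 17 bp
  152→155: 3 bp
  155→161: 6 bp
  161→164: 3 bp
  164→173: 9 bp
  173→182: 9 bp
  182→192: 10 bp
  192→2 (wrap): 193-192+2 = 3 bp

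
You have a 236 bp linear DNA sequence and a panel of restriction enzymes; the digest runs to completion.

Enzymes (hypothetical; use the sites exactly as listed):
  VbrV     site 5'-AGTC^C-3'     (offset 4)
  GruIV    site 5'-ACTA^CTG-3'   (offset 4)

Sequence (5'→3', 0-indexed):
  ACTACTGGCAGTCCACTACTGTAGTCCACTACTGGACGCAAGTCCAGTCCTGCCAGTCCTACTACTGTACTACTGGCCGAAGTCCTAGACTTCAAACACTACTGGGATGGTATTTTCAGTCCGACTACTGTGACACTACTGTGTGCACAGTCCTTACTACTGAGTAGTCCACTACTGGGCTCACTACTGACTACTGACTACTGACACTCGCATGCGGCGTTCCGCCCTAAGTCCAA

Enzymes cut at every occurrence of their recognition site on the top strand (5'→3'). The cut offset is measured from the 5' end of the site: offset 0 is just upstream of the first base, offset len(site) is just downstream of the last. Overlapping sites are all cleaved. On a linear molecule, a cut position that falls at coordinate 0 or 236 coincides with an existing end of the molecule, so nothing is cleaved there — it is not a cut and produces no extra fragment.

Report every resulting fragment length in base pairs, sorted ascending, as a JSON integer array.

[3,4,5,5,5,5,6,6,7,7,7,8,8,9,9,10,11,12,12,13,14,17,20,33]

Site scan:
  VbrV (AGTCC, off=4): starts [9, 22, 40, 45, 54, 80, 117, 148, 165, 229] → cuts [13, 26, 44, 49, 58, 84, 121, 152, 169, 233]
  GruIV (ACTACTG, off=4): starts [0, 14, 27, 60, 68, 97, 123, 134, 155, 170, 182, 189, 196] → cuts [4, 18, 31, 64, 72, 101, 127, 138, 159, 174, 186, 193, 200]

Pooled cuts: [4, 13, 18, 26, 31, 44, 49, 58, 64, 72, 84, 101, 121, 127, 138, 152, 159, 169, 174, 186, 193, 200, 233]

Fragment lengths:
  [0,4): 4 bp
  [4,13): 9 bp
  [13,18): 5 bp
  [18,26): 8 bp
  [26,31): 5 bp
  [31,44): 13 bp
  [44,49): 5 bp
  [49,58): 9 bp
  [58,64): 6 bp
  [64,72): 8 bp
  [72,84): 12 bp
  [84,101): 17 bp
  [101,121): 20 bp
  [121,127): 6 bp
  [127,138): 11 bp
  [138,152): 14 bp
  [152,159): 7 bp
  [159,169): 10 bp
  [169,174): 5 bp
  [174,186): 12 bp
  [186,193): 7 bp
  [193,200): 7 bp
  [200,233): 33 bp
  [233,236): 3 bp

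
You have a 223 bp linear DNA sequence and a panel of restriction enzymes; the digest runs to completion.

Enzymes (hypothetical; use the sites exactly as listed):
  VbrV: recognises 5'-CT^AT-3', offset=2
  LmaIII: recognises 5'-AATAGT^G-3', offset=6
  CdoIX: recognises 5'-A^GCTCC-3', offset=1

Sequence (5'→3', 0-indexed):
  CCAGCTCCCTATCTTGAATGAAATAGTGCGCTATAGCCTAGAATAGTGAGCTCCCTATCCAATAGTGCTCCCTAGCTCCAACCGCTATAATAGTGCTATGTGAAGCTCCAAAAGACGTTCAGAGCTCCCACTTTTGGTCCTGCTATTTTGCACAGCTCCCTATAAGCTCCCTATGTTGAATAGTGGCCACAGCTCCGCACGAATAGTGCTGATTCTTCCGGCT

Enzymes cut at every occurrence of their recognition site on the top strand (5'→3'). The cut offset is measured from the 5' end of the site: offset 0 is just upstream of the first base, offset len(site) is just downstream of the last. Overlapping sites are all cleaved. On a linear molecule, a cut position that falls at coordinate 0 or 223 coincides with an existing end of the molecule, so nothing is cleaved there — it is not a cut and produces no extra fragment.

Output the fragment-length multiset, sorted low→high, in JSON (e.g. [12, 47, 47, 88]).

[2,3,3,4,5,7,7,7,7,7,7,8,8,10,10,12,12,15,16,16,17,19,21]

Scan for sites:
  VbrV (CTAT, off=2): starts [8, 30, 54, 84, 95, 142, 159, 170] → cuts [10, 32, 56, 86, 97, 144, 161, 172]
  LmaIII (AATAGTG, off=6): starts [21, 41, 60, 88, 178, 201] → cuts [27, 47, 66, 94, 184, 207]
  CdoIX (AGCTCC, off=1): starts [2, 48, 73, 103, 122, 153, 164, 190] → cuts [3, 49, 74, 104, 123, 154, 165, 191]

Pooled cuts: [3, 10, 27, 32, 47, 49, 56, 66, 74, 86, 94, 97, 104, 123, 144, 154, 161, 165, 172, 184, 191, 207]

Fragments:
  [0,3): 3 bp
  [3,10): 7 bp
  [10,27): 17 bp
  [27,32): 5 bp
  [32,47): 15 bp
  [47,49): 2 bp
  [49,56): 7 bp
  [56,66): 10 bp
  [66,74): 8 bp
  [74,86): 12 bp
  [86,94): 8 bp
  [94,97): 3 bp
  [97,104): 7 bp
  [104,123): 19 bp
  [123,144): 21 bp
  [144,154): 10 bp
  [154,161): 7 bp
  [161,165): 4 bp
  [165,172): 7 bp
  [172,184): 12 bp
  [184,191): 7 bp
  [191,207): 16 bp
  [207,223): 16 bp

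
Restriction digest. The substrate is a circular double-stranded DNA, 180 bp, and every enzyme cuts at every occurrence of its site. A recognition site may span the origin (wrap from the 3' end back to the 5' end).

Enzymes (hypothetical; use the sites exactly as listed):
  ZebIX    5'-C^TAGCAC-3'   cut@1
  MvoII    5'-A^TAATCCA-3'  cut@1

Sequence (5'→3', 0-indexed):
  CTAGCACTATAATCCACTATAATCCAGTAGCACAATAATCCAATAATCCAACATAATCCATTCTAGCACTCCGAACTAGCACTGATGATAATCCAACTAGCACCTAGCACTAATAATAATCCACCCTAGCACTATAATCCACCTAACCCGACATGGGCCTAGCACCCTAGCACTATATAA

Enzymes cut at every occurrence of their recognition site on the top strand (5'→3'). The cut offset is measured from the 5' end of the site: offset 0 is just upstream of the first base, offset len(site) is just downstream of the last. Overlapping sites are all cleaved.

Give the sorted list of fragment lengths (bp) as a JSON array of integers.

Per-enzyme occurrences:
  ZebIX (CTAGCAC, off=1): starts [0, 62, 75, 96, 103, 125, 158, 166] → cuts [1, 63, 76, 97, 104, 126, 159, 167]
  MvoII (ATAATCCA, off=1): starts [8, 18, 34, 42, 52, 87, 115, 133] → cuts [9, 19, 35, 43, 53, 88, 116, 134]

Pooled cuts: [1, 9, 19, 35, 43, 53, 63, 76, 88, 97, 104, 116, 126, 134, 159, 167]

Fragments:
  1→9: 8 bp
  9→19: 10 bp
  19→35: 16 bp
  35→43: 8 bp
  43→53: 10 bp
  53→63: 10 bp
  63→76: 13 bp
  76→88: 12 bp
  88→97: 9 bp
  97→104: 7 bp
  104→116: 12 bp
  116→126: 10 bp
  126→134: 8 bp
  134→159: 25 bp
  159→167: 8 bp
  167→1 (wrap): 180-167+1 = 14 bp

[7,8,8,8,8,9,10,10,10,10,12,12,13,14,16,25]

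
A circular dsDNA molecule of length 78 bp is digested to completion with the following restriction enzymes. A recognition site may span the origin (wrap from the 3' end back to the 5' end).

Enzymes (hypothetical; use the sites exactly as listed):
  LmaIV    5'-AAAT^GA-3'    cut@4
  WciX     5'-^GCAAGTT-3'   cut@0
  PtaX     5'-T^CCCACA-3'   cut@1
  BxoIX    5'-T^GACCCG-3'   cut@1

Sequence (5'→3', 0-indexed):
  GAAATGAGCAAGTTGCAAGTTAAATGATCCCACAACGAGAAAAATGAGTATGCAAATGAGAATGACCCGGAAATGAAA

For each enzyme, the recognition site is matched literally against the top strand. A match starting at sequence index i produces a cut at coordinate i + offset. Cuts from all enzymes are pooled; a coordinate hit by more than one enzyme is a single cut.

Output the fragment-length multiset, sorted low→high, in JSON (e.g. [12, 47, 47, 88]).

[2,3,6,7,9,11,11,12,17]

Scan for sites:
  LmaIV AAATGA/4: at [1, 21, 41, 53, 70] ⇒ [5, 25, 45, 57, 74]
  WciX GCAAGTT/0: at [7, 14] ⇒ [7, 14]
  PtaX TCCCACA/1: at [27] ⇒ [28]
  BxoIX TGACCCG/1: at [62] ⇒ [63]

Pooled cuts: [5, 7, 14, 25, 28, 45, 57, 63, 74]

Fragment lengths:
  5→7: 2 bp
  7→14: 7 bp
  14→25: 11 bp
  25→28: 3 bp
  28→45: 17 bp
  45→57: 12 bp
  57→63: 6 bp
  63→74: 11 bp
  74→5 (wrap): 78-74+5 = 9 bp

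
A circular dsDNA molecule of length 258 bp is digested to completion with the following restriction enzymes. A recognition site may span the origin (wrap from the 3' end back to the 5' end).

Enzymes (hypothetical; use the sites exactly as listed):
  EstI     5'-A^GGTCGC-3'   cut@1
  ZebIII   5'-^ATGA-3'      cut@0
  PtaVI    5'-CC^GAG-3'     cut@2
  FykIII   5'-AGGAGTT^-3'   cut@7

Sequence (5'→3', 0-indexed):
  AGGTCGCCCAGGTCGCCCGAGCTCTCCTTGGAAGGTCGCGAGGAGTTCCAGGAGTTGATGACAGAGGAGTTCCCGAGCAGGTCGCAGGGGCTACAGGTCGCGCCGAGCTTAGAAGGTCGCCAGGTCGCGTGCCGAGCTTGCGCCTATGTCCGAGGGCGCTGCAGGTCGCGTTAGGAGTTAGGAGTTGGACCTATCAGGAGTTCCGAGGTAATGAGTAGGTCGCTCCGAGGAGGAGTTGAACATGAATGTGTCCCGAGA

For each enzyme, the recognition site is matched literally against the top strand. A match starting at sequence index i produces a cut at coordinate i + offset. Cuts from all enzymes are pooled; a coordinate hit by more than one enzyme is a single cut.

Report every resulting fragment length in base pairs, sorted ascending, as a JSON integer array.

Site scan:
  EstI (AGGTCGC, off=1): starts [0, 9, 32, 78, 94, 113, 121, 162, 216] → cuts [1, 10, 33, 79, 95, 114, 122, 163, 217]
  ZebIII (ATGA, off=0): starts [57, 210, 241] → cuts [57, 210, 241]
  PtaVI (CCGAG, off=2): starts [16, 72, 102, 131, 149, 202, 224, 252] → cuts [18, 74, 104, 133, 151, 204, 226, 254]
  FykIII (AGGAGTT, off=7): starts [40, 49, 64, 172, 179, 195, 230] → cuts [47, 56, 71, 179, 186, 202, 237]

Pooled cuts: [1, 10, 18, 33, 47, 56, 57, 71, 74, 79, 95, 104, 114, 122, 133, 151, 163, 179, 186, 202, 204, 210, 217, 226, 237, 241, 254]

Fragments:
  1→10: 9 bp
  10→18: 8 bp
  18→33: 15 bp
  33→47: 14 bp
  47→56: 9 bp
  56→57: 1 bp
  57→71: 14 bp
  71→74: 3 bp
  74→79: 5 bp
  79→95: 16 bp
  95→104: 9 bp
  104→114: 10 bp
  114→122: 8 bp
  122→133: 11 bp
  133→151: 18 bp
  151→163: 12 bp
  163→179: 16 bp
  179→186: 7 bp
  186→202: 16 bp
  202→204: 2 bp
  204→210: 6 bp
  210→217: 7 bp
  217→226: 9 bp
  226→237: 11 bp
  237→241: 4 bp
  241→254: 13 bp
  254→1 (wrap): 258-254+1 = 5 bp

[1,2,3,4,5,5,6,7,7,8,8,9,9,9,9,10,11,11,12,13,14,14,15,16,16,16,18]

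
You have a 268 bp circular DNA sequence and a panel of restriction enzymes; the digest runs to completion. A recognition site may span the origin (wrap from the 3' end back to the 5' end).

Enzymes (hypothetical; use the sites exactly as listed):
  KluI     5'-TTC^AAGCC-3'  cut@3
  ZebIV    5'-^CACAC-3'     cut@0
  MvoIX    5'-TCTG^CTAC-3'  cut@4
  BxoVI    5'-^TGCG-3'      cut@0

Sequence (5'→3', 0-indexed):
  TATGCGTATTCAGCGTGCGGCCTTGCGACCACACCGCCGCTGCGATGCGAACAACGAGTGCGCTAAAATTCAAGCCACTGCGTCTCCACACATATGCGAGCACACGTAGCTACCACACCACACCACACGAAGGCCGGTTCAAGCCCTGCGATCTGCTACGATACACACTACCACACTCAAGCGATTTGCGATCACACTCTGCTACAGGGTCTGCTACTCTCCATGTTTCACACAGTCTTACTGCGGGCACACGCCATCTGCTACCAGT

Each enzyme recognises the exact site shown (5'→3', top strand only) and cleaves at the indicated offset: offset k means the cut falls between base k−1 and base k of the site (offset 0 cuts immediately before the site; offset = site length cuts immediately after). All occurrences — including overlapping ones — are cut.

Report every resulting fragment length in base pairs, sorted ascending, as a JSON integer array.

[5,5,5,6,6,6,6,6,7,8,8,8,8,8,9,9,10,11,12,13,13,13,13,13,13,15,15,17]

Site scan:
  KluI TTCAAGCC/3: at [68, 137] ⇒ [71, 140]
  ZebIV CACAC/0: at [29, 86, 100, 113, 118, 123, 163, 171, 192, 228, 247] ⇒ [29, 86, 100, 113, 118, 123, 163, 171, 192, 228, 247]
  MvoIX TCTGCTAC/4: at [151, 197, 209, 256] ⇒ [155, 201, 213, 260]
  BxoVI TGCG/0: at [2, 15, 23, 40, 45, 58, 78, 94, 146, 186, 241] ⇒ [2, 15, 23, 40, 45, 58, 78, 94, 146, 186, 241]

Pooled cuts: [2, 15, 23, 29, 40, 45, 58, 71, 78, 86, 94, 100, 113, 118, 123, 140, 146, 155, 163, 171, 186, 192, 201, 213, 228, 241, 247, 260]

Fragment lengths:
  2→15: 13 bp
  15→23: 8 bp
  23→29: 6 bp
  29→40: 11 bp
  40→45: 5 bp
  45→58: 13 bp
  58→71: 13 bp
  71→78: 7 bp
  78→86: 8 bp
  86→94: 8 bp
  94→100: 6 bp
  100→113: 13 bp
  113→118: 5 bp
  118→123: 5 bp
  123→140: 17 bp
  140→146: 6 bp
  146→155: 9 bp
  155→163: 8 bp
  163→171: 8 bp
  171→186: 15 bp
  186→192: 6 bp
  192→201: 9 bp
  201→213: 12 bp
  213→228: 15 bp
  228→241: 13 bp
  241→247: 6 bp
  247→260: 13 bp
  260→2 (wrap): 268-260+2 = 10 bp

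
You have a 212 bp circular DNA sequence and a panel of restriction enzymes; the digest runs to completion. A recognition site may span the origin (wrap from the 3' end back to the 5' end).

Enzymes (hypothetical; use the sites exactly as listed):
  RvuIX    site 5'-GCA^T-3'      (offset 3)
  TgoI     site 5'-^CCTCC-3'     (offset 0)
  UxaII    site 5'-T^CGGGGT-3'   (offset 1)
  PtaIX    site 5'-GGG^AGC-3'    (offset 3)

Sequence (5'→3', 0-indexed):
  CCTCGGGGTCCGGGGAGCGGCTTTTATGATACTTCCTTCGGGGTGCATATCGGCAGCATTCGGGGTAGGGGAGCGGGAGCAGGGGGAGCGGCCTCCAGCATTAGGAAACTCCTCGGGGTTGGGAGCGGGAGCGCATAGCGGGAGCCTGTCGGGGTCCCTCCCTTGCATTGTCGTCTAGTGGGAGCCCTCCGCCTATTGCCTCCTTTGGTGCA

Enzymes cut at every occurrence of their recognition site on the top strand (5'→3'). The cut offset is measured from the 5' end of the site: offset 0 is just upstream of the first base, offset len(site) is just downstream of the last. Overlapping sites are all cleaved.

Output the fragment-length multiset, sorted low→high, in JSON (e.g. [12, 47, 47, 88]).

[2,3,5,6,6,6,7,7,7,9,9,9,10,11,11,11,12,13,13,15,17,23]

Per-enzyme occurrences:
  RvuIX GCAT/3: at [44, 55, 97, 132, 164] ⇒ [47, 58, 100, 135, 167]
  TgoI CCTCC/0: at [91, 156, 185, 198] ⇒ [91, 156, 185, 198]
  UxaII TCGGGGT/1: at [2, 37, 59, 112, 148] ⇒ [3, 38, 60, 113, 149]
  PtaIX GGGAGC/3: at [12, 68, 74, 83, 120, 126, 139, 179] ⇒ [15, 71, 77, 86, 123, 129, 142, 182]

Pooled cuts: [3, 15, 38, 47, 58, 60, 71, 77, 86, 91, 100, 113, 123, 129, 135, 142, 149, 156, 167, 182, 185, 198]

Fragments:
  3→15: 12 bp
  15→38: 23 bp
  38→47: 9 bp
  47→58: 11 bp
  58→60: 2 bp
  60→71: 11 bp
  71→77: 6 bp
  77→86: 9 bp
  86→91: 5 bp
  91→100: 9 bp
  100→113: 13 bp
  113→123: 10 bp
  123→129: 6 bp
  129→135: 6 bp
  135→142: 7 bp
  142→149: 7 bp
  149→156: 7 bp
  156→167: 11 bp
  167→182: 15 bp
  182→185: 3 bp
  185→198: 13 bp
  198→3 (wrap): 212-198+3 = 17 bp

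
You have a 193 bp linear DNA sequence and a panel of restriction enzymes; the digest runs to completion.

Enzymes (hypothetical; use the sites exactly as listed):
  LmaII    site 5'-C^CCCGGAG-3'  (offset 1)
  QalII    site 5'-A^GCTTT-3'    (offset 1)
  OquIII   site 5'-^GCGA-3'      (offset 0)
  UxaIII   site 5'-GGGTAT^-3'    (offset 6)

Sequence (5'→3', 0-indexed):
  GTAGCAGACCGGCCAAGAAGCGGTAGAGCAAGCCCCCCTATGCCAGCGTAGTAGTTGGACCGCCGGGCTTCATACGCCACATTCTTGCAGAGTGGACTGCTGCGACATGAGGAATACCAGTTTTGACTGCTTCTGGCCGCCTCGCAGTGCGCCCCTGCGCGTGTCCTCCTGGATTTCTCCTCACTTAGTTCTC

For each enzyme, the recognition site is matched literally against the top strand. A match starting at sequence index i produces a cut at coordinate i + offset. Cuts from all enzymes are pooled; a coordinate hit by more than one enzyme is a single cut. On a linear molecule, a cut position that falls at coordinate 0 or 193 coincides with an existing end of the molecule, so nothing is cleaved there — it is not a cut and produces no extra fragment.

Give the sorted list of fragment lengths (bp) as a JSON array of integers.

Per-enzyme occurrences:
  LmaII (CCCCGGAG, off=1): no sites
  QalII (AGCTTT, off=1): no sites
  OquIII (GCGA, off=0): starts [101] → cuts [101]
  UxaIII (GGGTAT, off=6): no sites

All cut coordinates (distinct, sorted): [101]

Fragments:
  [0,101): 101 bp
  [101,193): 92 bp

[92,101]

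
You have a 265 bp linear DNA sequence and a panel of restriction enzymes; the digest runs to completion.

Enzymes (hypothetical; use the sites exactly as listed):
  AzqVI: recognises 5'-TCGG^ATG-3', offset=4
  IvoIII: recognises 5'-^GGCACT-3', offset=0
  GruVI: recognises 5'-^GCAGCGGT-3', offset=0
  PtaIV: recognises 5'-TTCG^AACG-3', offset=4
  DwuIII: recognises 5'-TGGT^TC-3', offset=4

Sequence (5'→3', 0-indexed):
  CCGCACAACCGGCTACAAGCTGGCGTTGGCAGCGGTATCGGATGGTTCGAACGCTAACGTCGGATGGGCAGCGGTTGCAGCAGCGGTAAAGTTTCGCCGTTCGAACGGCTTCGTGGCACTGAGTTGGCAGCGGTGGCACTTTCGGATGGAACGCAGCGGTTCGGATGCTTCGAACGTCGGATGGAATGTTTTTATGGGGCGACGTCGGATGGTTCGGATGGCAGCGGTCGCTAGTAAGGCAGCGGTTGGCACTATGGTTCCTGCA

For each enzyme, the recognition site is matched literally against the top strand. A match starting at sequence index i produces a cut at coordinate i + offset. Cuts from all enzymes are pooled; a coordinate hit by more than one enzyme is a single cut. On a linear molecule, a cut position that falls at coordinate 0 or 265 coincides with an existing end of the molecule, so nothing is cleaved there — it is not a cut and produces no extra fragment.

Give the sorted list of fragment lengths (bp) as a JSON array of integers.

Scan for sites:
  AzqVI (TCGGATG, off=4): starts [37, 59, 141, 160, 176, 204, 213] → cuts [41, 63, 145, 164, 180, 208, 217]
  IvoIII (GGCACT, off=0): starts [114, 134, 247] → cuts [114, 134, 247]
  GruVI (GCAGCGGT, off=0): starts [28, 67, 79, 126, 152, 220, 238] → cuts [28, 67, 79, 126, 152, 220, 238]
  PtaIV (TTCGAACG, off=4): starts [45, 99, 168] → cuts [49, 103, 172]
  DwuIII (TGGTTC, off=4): starts [42, 209, 254] → cuts [46, 213, 258]

Pooled cuts: [28, 41, 46, 49, 63, 67, 79, 103, 114, 126, 134, 145, 152, 164, 172, 180, 208, 213, 217, 220, 238, 247, 258]

Fragments:
  [0,28): 28 bp
  [28,41): 13 bp
  [41,46): 5 bp
  [46,49): 3 bp
  [49,63): 14 bp
  [63,67): 4 bp
  [67,79): 12 bp
  [79,103): 24 bp
  [103,114): 11 bp
  [114,126): 12 bp
  [126,134): 8 bp
  [134,145): 11 bp
  [145,152): 7 bp
  [152,164): 12 bp
  [164,172): 8 bp
  [172,180): 8 bp
  [180,208): 28 bp
  [208,213): 5 bp
  [213,217): 4 bp
  [217,220): 3 bp
  [220,238): 18 bp
  [238,247): 9 bp
  [247,258): 11 bp
  [258,265): 7 bp

[3,3,4,4,5,5,7,7,8,8,8,9,11,11,11,12,12,12,13,14,18,24,28,28]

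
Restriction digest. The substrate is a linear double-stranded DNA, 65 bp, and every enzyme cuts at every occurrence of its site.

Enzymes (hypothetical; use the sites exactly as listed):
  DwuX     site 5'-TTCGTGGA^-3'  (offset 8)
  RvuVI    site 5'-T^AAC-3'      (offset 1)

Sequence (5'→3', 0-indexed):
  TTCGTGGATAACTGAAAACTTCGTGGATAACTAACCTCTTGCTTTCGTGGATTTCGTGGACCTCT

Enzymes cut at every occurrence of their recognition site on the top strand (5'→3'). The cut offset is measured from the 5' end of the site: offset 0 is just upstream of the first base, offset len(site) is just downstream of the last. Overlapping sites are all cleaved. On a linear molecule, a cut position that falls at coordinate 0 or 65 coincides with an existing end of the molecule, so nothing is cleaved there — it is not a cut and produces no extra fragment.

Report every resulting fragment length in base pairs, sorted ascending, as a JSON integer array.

Scan for sites:
  DwuX TTCGTGGA/8: at [0, 19, 43, 52] ⇒ [8, 27, 51, 60]
  RvuVI TAAC/1: at [8, 27, 31] ⇒ [9, 28, 32]

All cut coordinates (distinct, sorted): [8, 9, 27, 28, 32, 51, 60]

Fragments:
  [0,8): 8 bp
  [8,9): 1 bp
  [9,27): 18 bp
  [27,28): 1 bp
  [28,32): 4 bp
  [32,51): 19 bp
  [51,60): 9 bp
  [60,65): 5 bp

[1,1,4,5,8,9,18,19]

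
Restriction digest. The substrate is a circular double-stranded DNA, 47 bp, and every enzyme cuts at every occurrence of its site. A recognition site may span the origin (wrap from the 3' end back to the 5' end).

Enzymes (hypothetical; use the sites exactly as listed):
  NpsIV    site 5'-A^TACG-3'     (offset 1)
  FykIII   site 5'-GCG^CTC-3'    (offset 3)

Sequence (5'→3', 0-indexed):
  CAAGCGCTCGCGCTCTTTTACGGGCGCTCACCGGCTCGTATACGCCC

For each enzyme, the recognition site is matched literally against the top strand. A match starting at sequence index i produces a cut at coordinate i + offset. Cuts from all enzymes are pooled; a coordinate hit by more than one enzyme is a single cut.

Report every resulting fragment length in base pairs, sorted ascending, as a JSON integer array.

[6,13,14,14]

Scan for sites:
  NpsIV ATACG/1: at [39] ⇒ [40]
  FykIII GCGCTC/3: at [3, 9, 23] ⇒ [6, 12, 26]

Pooled cuts: [6, 12, 26, 40]

Fragment lengths:
  6→12: 6 bp
  12→26: 14 bp
  26→40: 14 bp
  40→6 (wrap): 47-40+6 = 13 bp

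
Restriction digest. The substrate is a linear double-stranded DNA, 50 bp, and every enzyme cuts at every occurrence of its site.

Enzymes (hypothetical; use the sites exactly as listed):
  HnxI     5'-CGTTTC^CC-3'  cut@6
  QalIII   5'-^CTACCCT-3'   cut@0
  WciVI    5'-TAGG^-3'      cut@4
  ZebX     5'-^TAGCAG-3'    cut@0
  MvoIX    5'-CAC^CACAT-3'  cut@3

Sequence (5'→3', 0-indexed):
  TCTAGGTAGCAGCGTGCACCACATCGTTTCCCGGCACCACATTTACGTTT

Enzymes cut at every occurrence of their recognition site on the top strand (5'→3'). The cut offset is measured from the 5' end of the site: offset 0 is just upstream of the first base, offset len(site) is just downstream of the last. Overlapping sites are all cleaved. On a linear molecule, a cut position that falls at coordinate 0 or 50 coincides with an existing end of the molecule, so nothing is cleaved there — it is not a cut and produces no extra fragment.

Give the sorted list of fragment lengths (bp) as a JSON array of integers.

Site scan:
  HnxI CGTTTCCC/6: at [24] ⇒ [30]
  QalIII (CTACCCT, off=0): no sites
  WciVI TAGG/4: at [2] ⇒ [6]
  ZebX TAGCAG/0: at [6] ⇒ [6]
  MvoIX CACCACAT/3: at [16, 34] ⇒ [19, 37]

Pooled cuts: [6, 19, 30, 37]

Fragment lengths:
  [0,6): 6 bp
  [6,19): 13 bp
  [19,30): 11 bp
  [30,37): 7 bp
  [37,50): 13 bp

[6,7,11,13,13]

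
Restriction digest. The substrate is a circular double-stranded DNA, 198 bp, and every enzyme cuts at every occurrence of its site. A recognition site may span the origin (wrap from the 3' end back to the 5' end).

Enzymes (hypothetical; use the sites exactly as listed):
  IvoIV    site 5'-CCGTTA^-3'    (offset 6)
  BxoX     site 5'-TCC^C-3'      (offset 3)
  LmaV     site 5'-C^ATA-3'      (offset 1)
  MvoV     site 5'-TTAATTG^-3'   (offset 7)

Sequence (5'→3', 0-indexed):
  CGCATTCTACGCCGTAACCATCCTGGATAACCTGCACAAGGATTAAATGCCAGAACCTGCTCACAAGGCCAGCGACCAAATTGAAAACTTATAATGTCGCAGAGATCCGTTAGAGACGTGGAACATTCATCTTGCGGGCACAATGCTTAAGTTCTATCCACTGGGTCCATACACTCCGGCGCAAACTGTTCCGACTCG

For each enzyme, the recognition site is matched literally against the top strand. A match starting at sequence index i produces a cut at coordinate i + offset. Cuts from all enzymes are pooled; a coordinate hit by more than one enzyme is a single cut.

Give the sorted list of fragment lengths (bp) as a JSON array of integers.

Scan for sites:
  IvoIV CCGTTA/6: at [106] ⇒ [112]
  BxoX (TCCC, off=3): no sites
  LmaV CATA/1: at [167] ⇒ [168]
  MvoV (TTAATTG, off=7): no sites

All cut coordinates (distinct, sorted): [112, 168]

Fragment lengths:
  112→168: 56 bp
  168→112 (wrap): 198-168+112 = 142 bp

[56,142]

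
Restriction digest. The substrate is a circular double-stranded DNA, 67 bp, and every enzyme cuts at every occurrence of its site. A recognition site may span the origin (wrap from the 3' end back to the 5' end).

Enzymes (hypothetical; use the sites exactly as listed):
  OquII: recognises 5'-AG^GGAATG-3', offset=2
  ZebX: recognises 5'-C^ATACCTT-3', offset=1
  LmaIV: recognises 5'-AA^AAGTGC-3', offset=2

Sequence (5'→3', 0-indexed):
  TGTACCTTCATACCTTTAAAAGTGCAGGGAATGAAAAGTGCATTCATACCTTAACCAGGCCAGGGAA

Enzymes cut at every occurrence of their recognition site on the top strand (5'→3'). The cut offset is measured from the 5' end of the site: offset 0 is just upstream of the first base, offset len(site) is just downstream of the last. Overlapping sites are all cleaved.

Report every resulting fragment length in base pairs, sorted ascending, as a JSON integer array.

Per-enzyme occurrences:
  OquII AGGGAATG/2: at [25, 61] ⇒ [27, 63]
  ZebX CATACCTT/1: at [8, 44] ⇒ [9, 45]
  LmaIV AAAAGTGC/2: at [17, 33] ⇒ [19, 35]

All cut coordinates (distinct, sorted): [9, 19, 27, 35, 45, 63]

Fragment lengths:
  9→19: 10 bp
  19→27: 8 bp
  27→35: 8 bp
  35→45: 10 bp
  45→63: 18 bp
  63→9 (wrap): 67-63+9 = 13 bp

[8,8,10,10,13,18]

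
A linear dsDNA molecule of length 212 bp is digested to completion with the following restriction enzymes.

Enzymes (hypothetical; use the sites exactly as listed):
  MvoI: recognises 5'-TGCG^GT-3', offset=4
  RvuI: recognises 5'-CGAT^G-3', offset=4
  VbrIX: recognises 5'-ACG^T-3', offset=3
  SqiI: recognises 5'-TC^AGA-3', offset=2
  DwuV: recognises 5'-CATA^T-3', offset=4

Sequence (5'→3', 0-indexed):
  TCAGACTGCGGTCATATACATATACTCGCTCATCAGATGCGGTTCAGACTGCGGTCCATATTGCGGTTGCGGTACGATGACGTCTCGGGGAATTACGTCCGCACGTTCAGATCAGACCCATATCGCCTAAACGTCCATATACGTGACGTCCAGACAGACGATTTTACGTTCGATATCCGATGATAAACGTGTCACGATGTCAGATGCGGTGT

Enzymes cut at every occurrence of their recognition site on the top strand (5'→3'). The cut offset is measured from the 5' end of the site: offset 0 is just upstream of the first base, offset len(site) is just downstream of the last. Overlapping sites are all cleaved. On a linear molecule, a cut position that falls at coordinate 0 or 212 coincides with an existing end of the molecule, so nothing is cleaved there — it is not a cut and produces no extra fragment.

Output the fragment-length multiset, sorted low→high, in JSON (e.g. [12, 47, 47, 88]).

[2,3,3,4,4,4,4,5,5,5,6,6,6,6,7,7,7,7,8,8,8,8,9,9,11,12,13,15,20]

Scan for sites:
  MvoI (TGCGGT, off=4): starts [6, 37, 49, 61, 67, 204] → cuts [10, 41, 53, 65, 71, 208]
  RvuI (CGATG, off=4): starts [74, 177, 194] → cuts [78, 181, 198]
  VbrIX (ACGT, off=3): starts [79, 94, 102, 130, 140, 145, 165, 186] → cuts [82, 97, 105, 133, 143, 148, 168, 189]
  SqiI (TCAGA, off=2): starts [0, 32, 43, 106, 111, 199] → cuts [2, 34, 45, 108, 113, 201]
  DwuV (CATAT, off=4): starts [12, 18, 56, 118, 135] → cuts [16, 22, 60, 122, 139]

All cut coordinates (distinct, sorted): [2, 10, 16, 22, 34, 41, 45, 53, 60, 65, 71, 78, 82, 97, 105, 108, 113, 122, 133, 139, 143, 148, 168, 181, 189, 198, 201, 208]

Fragment lengths:
  [0,2): 2 bp
  [2,10): 8 bp
  [10,16): 6 bp
  [16,22): 6 bp
  [22,34): 12 bp
  [34,41): 7 bp
  [41,45): 4 bp
  [45,53): 8 bp
  [53,60): 7 bp
  [60,65): 5 bp
  [65,71): 6 bp
  [71,78): 7 bp
  [78,82): 4 bp
  [82,97): 15 bp
  [97,105): 8 bp
  [105,108): 3 bp
  [108,113): 5 bp
  [113,122): 9 bp
  [122,133): 11 bp
  [133,139): 6 bp
  [139,143): 4 bp
  [143,148): 5 bp
  [148,168): 20 bp
  [168,181): 13 bp
  [181,189): 8 bp
  [189,198): 9 bp
  [198,201): 3 bp
  [201,208): 7 bp
  [208,212): 4 bp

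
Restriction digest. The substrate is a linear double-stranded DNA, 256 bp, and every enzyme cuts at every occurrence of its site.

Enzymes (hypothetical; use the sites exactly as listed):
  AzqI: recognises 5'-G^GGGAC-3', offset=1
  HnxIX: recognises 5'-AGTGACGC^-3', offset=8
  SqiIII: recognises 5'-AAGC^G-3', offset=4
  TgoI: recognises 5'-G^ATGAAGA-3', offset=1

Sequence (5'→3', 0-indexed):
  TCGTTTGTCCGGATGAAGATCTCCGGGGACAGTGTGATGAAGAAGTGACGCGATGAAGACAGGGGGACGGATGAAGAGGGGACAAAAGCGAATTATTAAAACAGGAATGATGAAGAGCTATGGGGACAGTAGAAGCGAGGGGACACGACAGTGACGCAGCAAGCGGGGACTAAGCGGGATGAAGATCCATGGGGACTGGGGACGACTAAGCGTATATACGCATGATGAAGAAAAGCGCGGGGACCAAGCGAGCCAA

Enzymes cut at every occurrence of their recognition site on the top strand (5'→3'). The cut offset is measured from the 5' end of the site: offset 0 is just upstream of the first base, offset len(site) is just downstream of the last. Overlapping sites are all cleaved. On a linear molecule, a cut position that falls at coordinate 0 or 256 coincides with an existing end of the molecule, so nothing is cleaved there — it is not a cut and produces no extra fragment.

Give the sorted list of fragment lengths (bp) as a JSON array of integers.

Per-enzyme occurrences:
  AzqI GGGGAC/1: at [24, 62, 77, 121, 138, 164, 190, 197, 238] ⇒ [25, 63, 78, 122, 139, 165, 191, 198, 239]
  HnxIX AGTGACGC/8: at [43, 149] ⇒ [51, 157]
  SqiIII AAGCG/4: at [85, 132, 160, 171, 207, 232, 245] ⇒ [89, 136, 164, 175, 211, 236, 249]
  TgoI GATGAAGA/1: at [11, 35, 51, 69, 108, 177, 223] ⇒ [12, 36, 52, 70, 109, 178, 224]

All cut coordinates (distinct, sorted): [12, 25, 36, 51, 52, 63, 70, 78, 89, 109, 122, 136, 139, 157, 164, 165, 175, 178, 191, 198, 211, 224, 236, 239, 249]

Fragment lengths:
  [0,12): 12 bp
  [12,25): 13 bp
  [25,36): 11 bp
  [36,51): 15 bp
  [51,52): 1 bp
  [52,63): 11 bp
  [63,70): 7 bp
  [70,78): 8 bp
  [78,89): 11 bp
  [89,109): 20 bp
  [109,122): 13 bp
  [122,136): 14 bp
  [136,139): 3 bp
  [139,157): 18 bp
  [157,164): 7 bp
  [164,165): 1 bp
  [165,175): 10 bp
  [175,178): 3 bp
  [178,191): 13 bp
  [191,198): 7 bp
  [198,211): 13 bp
  [211,224): 13 bp
  [224,236): 12 bp
  [236,239): 3 bp
  [239,249): 10 bp
  [249,256): 7 bp

[1,1,3,3,3,7,7,7,7,8,10,10,11,11,11,12,12,13,13,13,13,13,14,15,18,20]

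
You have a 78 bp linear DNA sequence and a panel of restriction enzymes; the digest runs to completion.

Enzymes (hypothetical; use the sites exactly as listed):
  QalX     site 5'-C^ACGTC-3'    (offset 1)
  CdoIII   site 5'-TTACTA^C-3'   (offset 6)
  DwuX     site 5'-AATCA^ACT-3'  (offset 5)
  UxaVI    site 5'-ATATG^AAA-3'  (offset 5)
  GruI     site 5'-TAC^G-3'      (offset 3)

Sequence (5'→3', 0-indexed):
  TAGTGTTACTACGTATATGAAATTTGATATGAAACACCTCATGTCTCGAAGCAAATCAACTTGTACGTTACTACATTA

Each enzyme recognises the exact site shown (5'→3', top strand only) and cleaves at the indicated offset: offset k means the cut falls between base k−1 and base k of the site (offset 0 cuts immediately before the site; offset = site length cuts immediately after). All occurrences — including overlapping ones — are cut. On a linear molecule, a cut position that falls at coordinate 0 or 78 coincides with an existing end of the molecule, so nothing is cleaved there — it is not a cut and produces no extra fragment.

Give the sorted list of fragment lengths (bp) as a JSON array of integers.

Per-enzyme occurrences:
  QalX (CACGTC, off=1): no sites
  CdoIII TTACTAC/6: at [5, 67] ⇒ [11, 73]
  DwuX AATCAACT/5: at [53] ⇒ [58]
  UxaVI ATATGAAA/5: at [14, 26] ⇒ [19, 31]
  GruI TACG/3: at [9, 63] ⇒ [12, 66]

All cut coordinates (distinct, sorted): [11, 12, 19, 31, 58, 66, 73]

Fragments:
  [0,11): 11 bp
  [11,12): 1 bp
  [12,19): 7 bp
  [19,31): 12 bp
  [31,58): 27 bp
  [58,66): 8 bp
  [66,73): 7 bp
  [73,78): 5 bp

[1,5,7,7,8,11,12,27]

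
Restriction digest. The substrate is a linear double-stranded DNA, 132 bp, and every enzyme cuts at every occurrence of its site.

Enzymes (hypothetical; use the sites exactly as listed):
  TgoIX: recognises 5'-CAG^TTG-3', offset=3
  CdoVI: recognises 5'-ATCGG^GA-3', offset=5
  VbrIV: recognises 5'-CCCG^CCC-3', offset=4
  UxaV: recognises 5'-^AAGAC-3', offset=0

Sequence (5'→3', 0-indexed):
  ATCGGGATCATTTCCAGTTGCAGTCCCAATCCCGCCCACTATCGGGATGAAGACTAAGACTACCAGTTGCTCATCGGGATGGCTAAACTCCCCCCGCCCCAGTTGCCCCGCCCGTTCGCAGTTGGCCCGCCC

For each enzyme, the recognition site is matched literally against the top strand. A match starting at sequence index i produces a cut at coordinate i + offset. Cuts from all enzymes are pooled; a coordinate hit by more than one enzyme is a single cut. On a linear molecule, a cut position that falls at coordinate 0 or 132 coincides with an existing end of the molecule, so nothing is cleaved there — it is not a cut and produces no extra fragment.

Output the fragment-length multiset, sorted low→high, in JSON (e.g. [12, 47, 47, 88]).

[3,4,5,6,6,8,8,11,11,11,11,12,17,19]

Per-enzyme occurrences:
  TgoIX CAGTTG/3: at [14, 63, 99, 118] ⇒ [17, 66, 102, 121]
  CdoVI ATCGGGA/5: at [0, 40, 72] ⇒ [5, 45, 77]
  VbrIV CCCGCCC/4: at [30, 92, 106, 125] ⇒ [34, 96, 110, 129]
  UxaV AAGAC/0: at [49, 55] ⇒ [49, 55]

All cut coordinates (distinct, sorted): [5, 17, 34, 45, 49, 55, 66, 77, 96, 102, 110, 121, 129]

Fragment lengths:
  [0,5): 5 bp
  [5,17): 12 bp
  [17,34): 17 bp
  [34,45): 11 bp
  [45,49): 4 bp
  [49,55): 6 bp
  [55,66): 11 bp
  [66,77): 11 bp
  [77,96): 19 bp
  [96,102): 6 bp
  [102,110): 8 bp
  [110,121): 11 bp
  [121,129): 8 bp
  [129,132): 3 bp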